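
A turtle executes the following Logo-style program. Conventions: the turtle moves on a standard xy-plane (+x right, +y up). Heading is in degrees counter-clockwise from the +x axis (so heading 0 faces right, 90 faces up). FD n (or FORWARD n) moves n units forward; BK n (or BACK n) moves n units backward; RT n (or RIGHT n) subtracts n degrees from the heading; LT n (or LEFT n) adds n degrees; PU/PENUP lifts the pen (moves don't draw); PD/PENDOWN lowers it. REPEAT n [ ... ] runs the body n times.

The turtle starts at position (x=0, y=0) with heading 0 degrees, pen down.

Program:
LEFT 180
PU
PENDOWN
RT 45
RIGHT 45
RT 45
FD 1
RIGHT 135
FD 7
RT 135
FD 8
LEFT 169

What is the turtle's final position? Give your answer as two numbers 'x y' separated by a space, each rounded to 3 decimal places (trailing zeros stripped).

Executing turtle program step by step:
Start: pos=(0,0), heading=0, pen down
LT 180: heading 0 -> 180
PU: pen up
PD: pen down
RT 45: heading 180 -> 135
RT 45: heading 135 -> 90
RT 45: heading 90 -> 45
FD 1: (0,0) -> (0.707,0.707) [heading=45, draw]
RT 135: heading 45 -> 270
FD 7: (0.707,0.707) -> (0.707,-6.293) [heading=270, draw]
RT 135: heading 270 -> 135
FD 8: (0.707,-6.293) -> (-4.95,-0.636) [heading=135, draw]
LT 169: heading 135 -> 304
Final: pos=(-4.95,-0.636), heading=304, 3 segment(s) drawn

Answer: -4.95 -0.636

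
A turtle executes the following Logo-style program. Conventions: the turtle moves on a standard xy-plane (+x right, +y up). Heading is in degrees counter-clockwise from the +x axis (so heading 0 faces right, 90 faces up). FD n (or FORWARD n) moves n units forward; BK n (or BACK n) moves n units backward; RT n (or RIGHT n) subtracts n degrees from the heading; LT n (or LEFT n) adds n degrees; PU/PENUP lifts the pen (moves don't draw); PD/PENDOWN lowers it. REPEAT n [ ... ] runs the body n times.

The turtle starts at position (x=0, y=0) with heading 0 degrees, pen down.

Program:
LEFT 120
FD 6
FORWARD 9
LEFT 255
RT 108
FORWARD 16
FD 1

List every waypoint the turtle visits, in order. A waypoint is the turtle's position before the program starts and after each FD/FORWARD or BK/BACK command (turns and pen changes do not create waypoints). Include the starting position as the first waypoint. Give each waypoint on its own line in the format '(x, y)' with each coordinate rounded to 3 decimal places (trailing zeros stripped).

Answer: (0, 0)
(-3, 5.196)
(-7.5, 12.99)
(-8.337, -2.988)
(-8.39, -3.986)

Derivation:
Executing turtle program step by step:
Start: pos=(0,0), heading=0, pen down
LT 120: heading 0 -> 120
FD 6: (0,0) -> (-3,5.196) [heading=120, draw]
FD 9: (-3,5.196) -> (-7.5,12.99) [heading=120, draw]
LT 255: heading 120 -> 15
RT 108: heading 15 -> 267
FD 16: (-7.5,12.99) -> (-8.337,-2.988) [heading=267, draw]
FD 1: (-8.337,-2.988) -> (-8.39,-3.986) [heading=267, draw]
Final: pos=(-8.39,-3.986), heading=267, 4 segment(s) drawn
Waypoints (5 total):
(0, 0)
(-3, 5.196)
(-7.5, 12.99)
(-8.337, -2.988)
(-8.39, -3.986)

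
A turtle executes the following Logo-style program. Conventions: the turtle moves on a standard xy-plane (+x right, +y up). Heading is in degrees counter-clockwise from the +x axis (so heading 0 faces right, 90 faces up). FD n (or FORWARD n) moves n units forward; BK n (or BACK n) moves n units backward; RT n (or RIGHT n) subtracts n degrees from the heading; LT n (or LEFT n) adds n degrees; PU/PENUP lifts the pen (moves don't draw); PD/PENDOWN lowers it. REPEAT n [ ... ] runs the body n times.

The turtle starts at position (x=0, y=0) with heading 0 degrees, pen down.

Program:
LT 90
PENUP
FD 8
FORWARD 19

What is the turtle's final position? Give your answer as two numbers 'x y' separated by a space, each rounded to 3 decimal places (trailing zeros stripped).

Answer: 0 27

Derivation:
Executing turtle program step by step:
Start: pos=(0,0), heading=0, pen down
LT 90: heading 0 -> 90
PU: pen up
FD 8: (0,0) -> (0,8) [heading=90, move]
FD 19: (0,8) -> (0,27) [heading=90, move]
Final: pos=(0,27), heading=90, 0 segment(s) drawn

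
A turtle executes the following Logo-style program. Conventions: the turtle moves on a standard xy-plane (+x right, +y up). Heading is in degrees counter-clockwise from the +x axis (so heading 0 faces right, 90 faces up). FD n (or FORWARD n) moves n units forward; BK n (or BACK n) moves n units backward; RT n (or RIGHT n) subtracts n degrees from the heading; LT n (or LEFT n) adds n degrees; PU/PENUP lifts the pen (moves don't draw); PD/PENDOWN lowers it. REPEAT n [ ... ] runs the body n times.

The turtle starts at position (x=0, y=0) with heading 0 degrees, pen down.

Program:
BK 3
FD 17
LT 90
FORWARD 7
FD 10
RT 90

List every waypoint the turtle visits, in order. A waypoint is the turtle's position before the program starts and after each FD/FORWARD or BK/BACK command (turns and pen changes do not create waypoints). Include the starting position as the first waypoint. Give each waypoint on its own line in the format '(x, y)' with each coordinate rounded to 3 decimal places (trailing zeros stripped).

Answer: (0, 0)
(-3, 0)
(14, 0)
(14, 7)
(14, 17)

Derivation:
Executing turtle program step by step:
Start: pos=(0,0), heading=0, pen down
BK 3: (0,0) -> (-3,0) [heading=0, draw]
FD 17: (-3,0) -> (14,0) [heading=0, draw]
LT 90: heading 0 -> 90
FD 7: (14,0) -> (14,7) [heading=90, draw]
FD 10: (14,7) -> (14,17) [heading=90, draw]
RT 90: heading 90 -> 0
Final: pos=(14,17), heading=0, 4 segment(s) drawn
Waypoints (5 total):
(0, 0)
(-3, 0)
(14, 0)
(14, 7)
(14, 17)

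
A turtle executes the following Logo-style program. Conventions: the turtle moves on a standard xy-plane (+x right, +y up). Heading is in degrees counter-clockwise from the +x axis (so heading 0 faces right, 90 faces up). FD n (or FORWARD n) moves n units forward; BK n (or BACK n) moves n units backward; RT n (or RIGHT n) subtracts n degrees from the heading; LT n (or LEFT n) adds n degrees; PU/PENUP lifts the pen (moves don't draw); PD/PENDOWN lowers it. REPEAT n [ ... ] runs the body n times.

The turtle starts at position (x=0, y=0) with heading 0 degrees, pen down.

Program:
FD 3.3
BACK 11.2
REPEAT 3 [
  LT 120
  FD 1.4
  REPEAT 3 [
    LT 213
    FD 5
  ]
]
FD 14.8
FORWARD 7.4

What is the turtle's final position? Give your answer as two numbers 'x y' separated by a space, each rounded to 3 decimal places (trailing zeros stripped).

Executing turtle program step by step:
Start: pos=(0,0), heading=0, pen down
FD 3.3: (0,0) -> (3.3,0) [heading=0, draw]
BK 11.2: (3.3,0) -> (-7.9,0) [heading=0, draw]
REPEAT 3 [
  -- iteration 1/3 --
  LT 120: heading 0 -> 120
  FD 1.4: (-7.9,0) -> (-8.6,1.212) [heading=120, draw]
  REPEAT 3 [
    -- iteration 1/3 --
    LT 213: heading 120 -> 333
    FD 5: (-8.6,1.212) -> (-4.145,-1.058) [heading=333, draw]
    -- iteration 2/3 --
    LT 213: heading 333 -> 186
    FD 5: (-4.145,-1.058) -> (-9.118,-1.58) [heading=186, draw]
    -- iteration 3/3 --
    LT 213: heading 186 -> 39
    FD 5: (-9.118,-1.58) -> (-5.232,1.566) [heading=39, draw]
  ]
  -- iteration 2/3 --
  LT 120: heading 39 -> 159
  FD 1.4: (-5.232,1.566) -> (-6.539,2.068) [heading=159, draw]
  REPEAT 3 [
    -- iteration 1/3 --
    LT 213: heading 159 -> 12
    FD 5: (-6.539,2.068) -> (-1.648,3.108) [heading=12, draw]
    -- iteration 2/3 --
    LT 213: heading 12 -> 225
    FD 5: (-1.648,3.108) -> (-5.184,-0.428) [heading=225, draw]
    -- iteration 3/3 --
    LT 213: heading 225 -> 78
    FD 5: (-5.184,-0.428) -> (-4.144,4.463) [heading=78, draw]
  ]
  -- iteration 3/3 --
  LT 120: heading 78 -> 198
  FD 1.4: (-4.144,4.463) -> (-5.476,4.03) [heading=198, draw]
  REPEAT 3 [
    -- iteration 1/3 --
    LT 213: heading 198 -> 51
    FD 5: (-5.476,4.03) -> (-2.329,7.916) [heading=51, draw]
    -- iteration 2/3 --
    LT 213: heading 51 -> 264
    FD 5: (-2.329,7.916) -> (-2.852,2.943) [heading=264, draw]
    -- iteration 3/3 --
    LT 213: heading 264 -> 117
    FD 5: (-2.852,2.943) -> (-5.122,7.398) [heading=117, draw]
  ]
]
FD 14.8: (-5.122,7.398) -> (-11.841,20.585) [heading=117, draw]
FD 7.4: (-11.841,20.585) -> (-15.2,27.179) [heading=117, draw]
Final: pos=(-15.2,27.179), heading=117, 16 segment(s) drawn

Answer: -15.2 27.179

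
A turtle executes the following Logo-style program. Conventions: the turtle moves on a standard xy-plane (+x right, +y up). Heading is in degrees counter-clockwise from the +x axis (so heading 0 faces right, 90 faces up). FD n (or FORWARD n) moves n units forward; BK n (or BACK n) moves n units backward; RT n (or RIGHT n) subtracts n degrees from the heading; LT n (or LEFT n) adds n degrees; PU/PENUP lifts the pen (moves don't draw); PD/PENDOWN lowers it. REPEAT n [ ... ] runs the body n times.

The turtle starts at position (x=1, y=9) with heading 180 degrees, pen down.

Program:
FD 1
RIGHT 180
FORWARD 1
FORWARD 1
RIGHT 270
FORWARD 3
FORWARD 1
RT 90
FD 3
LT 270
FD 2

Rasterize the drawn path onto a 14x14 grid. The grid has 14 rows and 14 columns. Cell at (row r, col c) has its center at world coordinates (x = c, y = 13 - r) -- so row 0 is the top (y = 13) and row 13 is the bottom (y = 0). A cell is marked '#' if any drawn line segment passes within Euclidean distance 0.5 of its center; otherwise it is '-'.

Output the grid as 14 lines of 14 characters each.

Answer: --####--------
--#--#--------
--#--#--------
--#-----------
###-----------
--------------
--------------
--------------
--------------
--------------
--------------
--------------
--------------
--------------

Derivation:
Segment 0: (1,9) -> (0,9)
Segment 1: (0,9) -> (1,9)
Segment 2: (1,9) -> (2,9)
Segment 3: (2,9) -> (2,12)
Segment 4: (2,12) -> (2,13)
Segment 5: (2,13) -> (5,13)
Segment 6: (5,13) -> (5,11)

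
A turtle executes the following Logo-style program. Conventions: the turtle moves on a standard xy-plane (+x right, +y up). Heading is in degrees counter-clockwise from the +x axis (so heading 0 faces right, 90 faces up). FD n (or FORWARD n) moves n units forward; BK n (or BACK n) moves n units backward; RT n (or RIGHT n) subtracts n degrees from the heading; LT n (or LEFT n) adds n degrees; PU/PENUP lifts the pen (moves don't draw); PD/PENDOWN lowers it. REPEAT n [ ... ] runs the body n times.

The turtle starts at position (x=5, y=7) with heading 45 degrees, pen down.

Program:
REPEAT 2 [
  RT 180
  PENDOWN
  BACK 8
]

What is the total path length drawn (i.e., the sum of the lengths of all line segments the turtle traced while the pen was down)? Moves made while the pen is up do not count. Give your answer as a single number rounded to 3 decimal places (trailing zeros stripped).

Answer: 16

Derivation:
Executing turtle program step by step:
Start: pos=(5,7), heading=45, pen down
REPEAT 2 [
  -- iteration 1/2 --
  RT 180: heading 45 -> 225
  PD: pen down
  BK 8: (5,7) -> (10.657,12.657) [heading=225, draw]
  -- iteration 2/2 --
  RT 180: heading 225 -> 45
  PD: pen down
  BK 8: (10.657,12.657) -> (5,7) [heading=45, draw]
]
Final: pos=(5,7), heading=45, 2 segment(s) drawn

Segment lengths:
  seg 1: (5,7) -> (10.657,12.657), length = 8
  seg 2: (10.657,12.657) -> (5,7), length = 8
Total = 16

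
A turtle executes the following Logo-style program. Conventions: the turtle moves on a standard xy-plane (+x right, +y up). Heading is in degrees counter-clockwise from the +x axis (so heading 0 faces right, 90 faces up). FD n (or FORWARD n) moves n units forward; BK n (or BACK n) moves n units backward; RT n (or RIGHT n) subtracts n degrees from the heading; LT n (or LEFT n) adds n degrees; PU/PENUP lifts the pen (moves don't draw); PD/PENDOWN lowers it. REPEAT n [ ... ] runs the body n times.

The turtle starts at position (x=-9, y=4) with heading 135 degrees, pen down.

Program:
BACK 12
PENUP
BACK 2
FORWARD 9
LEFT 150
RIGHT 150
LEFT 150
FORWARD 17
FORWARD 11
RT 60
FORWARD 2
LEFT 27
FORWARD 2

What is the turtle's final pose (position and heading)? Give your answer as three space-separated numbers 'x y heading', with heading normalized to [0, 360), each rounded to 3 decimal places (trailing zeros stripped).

Answer: -0.25 -29.898 252

Derivation:
Executing turtle program step by step:
Start: pos=(-9,4), heading=135, pen down
BK 12: (-9,4) -> (-0.515,-4.485) [heading=135, draw]
PU: pen up
BK 2: (-0.515,-4.485) -> (0.899,-5.899) [heading=135, move]
FD 9: (0.899,-5.899) -> (-5.464,0.464) [heading=135, move]
LT 150: heading 135 -> 285
RT 150: heading 285 -> 135
LT 150: heading 135 -> 285
FD 17: (-5.464,0.464) -> (-1.065,-15.956) [heading=285, move]
FD 11: (-1.065,-15.956) -> (1.782,-26.581) [heading=285, move]
RT 60: heading 285 -> 225
FD 2: (1.782,-26.581) -> (0.368,-27.996) [heading=225, move]
LT 27: heading 225 -> 252
FD 2: (0.368,-27.996) -> (-0.25,-29.898) [heading=252, move]
Final: pos=(-0.25,-29.898), heading=252, 1 segment(s) drawn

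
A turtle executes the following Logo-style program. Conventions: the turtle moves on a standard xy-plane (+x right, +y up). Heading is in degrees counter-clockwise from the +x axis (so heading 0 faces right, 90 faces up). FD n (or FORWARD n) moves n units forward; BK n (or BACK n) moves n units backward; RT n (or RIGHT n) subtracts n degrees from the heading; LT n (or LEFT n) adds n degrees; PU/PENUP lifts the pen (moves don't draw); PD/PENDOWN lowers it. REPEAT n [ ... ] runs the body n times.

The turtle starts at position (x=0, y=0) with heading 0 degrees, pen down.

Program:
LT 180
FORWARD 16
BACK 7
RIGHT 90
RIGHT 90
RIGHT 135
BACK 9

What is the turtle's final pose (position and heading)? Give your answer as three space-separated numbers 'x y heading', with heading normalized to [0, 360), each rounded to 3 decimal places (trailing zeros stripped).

Executing turtle program step by step:
Start: pos=(0,0), heading=0, pen down
LT 180: heading 0 -> 180
FD 16: (0,0) -> (-16,0) [heading=180, draw]
BK 7: (-16,0) -> (-9,0) [heading=180, draw]
RT 90: heading 180 -> 90
RT 90: heading 90 -> 0
RT 135: heading 0 -> 225
BK 9: (-9,0) -> (-2.636,6.364) [heading=225, draw]
Final: pos=(-2.636,6.364), heading=225, 3 segment(s) drawn

Answer: -2.636 6.364 225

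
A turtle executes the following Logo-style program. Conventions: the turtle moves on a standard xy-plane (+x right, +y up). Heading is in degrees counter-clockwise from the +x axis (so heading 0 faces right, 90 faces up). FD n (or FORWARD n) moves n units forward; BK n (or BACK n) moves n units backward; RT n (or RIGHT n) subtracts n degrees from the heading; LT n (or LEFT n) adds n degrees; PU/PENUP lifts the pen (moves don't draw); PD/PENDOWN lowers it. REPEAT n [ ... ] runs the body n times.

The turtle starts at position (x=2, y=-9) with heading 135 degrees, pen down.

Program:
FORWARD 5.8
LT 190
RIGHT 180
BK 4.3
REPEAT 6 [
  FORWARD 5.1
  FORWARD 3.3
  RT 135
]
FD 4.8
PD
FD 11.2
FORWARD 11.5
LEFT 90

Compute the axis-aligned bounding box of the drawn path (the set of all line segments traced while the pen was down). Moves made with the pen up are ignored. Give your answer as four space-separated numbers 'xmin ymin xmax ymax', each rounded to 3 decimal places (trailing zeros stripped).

Answer: -5.46 -9 10.918 16.553

Derivation:
Executing turtle program step by step:
Start: pos=(2,-9), heading=135, pen down
FD 5.8: (2,-9) -> (-2.101,-4.899) [heading=135, draw]
LT 190: heading 135 -> 325
RT 180: heading 325 -> 145
BK 4.3: (-2.101,-4.899) -> (1.421,-7.365) [heading=145, draw]
REPEAT 6 [
  -- iteration 1/6 --
  FD 5.1: (1.421,-7.365) -> (-2.757,-4.44) [heading=145, draw]
  FD 3.3: (-2.757,-4.44) -> (-5.46,-2.547) [heading=145, draw]
  RT 135: heading 145 -> 10
  -- iteration 2/6 --
  FD 5.1: (-5.46,-2.547) -> (-0.437,-1.662) [heading=10, draw]
  FD 3.3: (-0.437,-1.662) -> (2.813,-1.088) [heading=10, draw]
  RT 135: heading 10 -> 235
  -- iteration 3/6 --
  FD 5.1: (2.813,-1.088) -> (-0.113,-5.266) [heading=235, draw]
  FD 3.3: (-0.113,-5.266) -> (-2.005,-7.969) [heading=235, draw]
  RT 135: heading 235 -> 100
  -- iteration 4/6 --
  FD 5.1: (-2.005,-7.969) -> (-2.891,-2.947) [heading=100, draw]
  FD 3.3: (-2.891,-2.947) -> (-3.464,0.303) [heading=100, draw]
  RT 135: heading 100 -> 325
  -- iteration 5/6 --
  FD 5.1: (-3.464,0.303) -> (0.714,-2.622) [heading=325, draw]
  FD 3.3: (0.714,-2.622) -> (3.417,-4.515) [heading=325, draw]
  RT 135: heading 325 -> 190
  -- iteration 6/6 --
  FD 5.1: (3.417,-4.515) -> (-1.606,-5.401) [heading=190, draw]
  FD 3.3: (-1.606,-5.401) -> (-4.856,-5.974) [heading=190, draw]
  RT 135: heading 190 -> 55
]
FD 4.8: (-4.856,-5.974) -> (-2.102,-2.042) [heading=55, draw]
PD: pen down
FD 11.2: (-2.102,-2.042) -> (4.322,7.133) [heading=55, draw]
FD 11.5: (4.322,7.133) -> (10.918,16.553) [heading=55, draw]
LT 90: heading 55 -> 145
Final: pos=(10.918,16.553), heading=145, 17 segment(s) drawn

Segment endpoints: x in {-5.46, -4.856, -3.464, -2.891, -2.757, -2.102, -2.101, -2.005, -1.606, -0.437, -0.113, 0.714, 1.421, 2, 2.813, 3.417, 4.322, 10.918}, y in {-9, -7.969, -7.365, -5.974, -5.401, -5.266, -4.899, -4.515, -4.44, -2.947, -2.622, -2.547, -2.042, -1.662, -1.088, 0.303, 7.133, 16.553}
xmin=-5.46, ymin=-9, xmax=10.918, ymax=16.553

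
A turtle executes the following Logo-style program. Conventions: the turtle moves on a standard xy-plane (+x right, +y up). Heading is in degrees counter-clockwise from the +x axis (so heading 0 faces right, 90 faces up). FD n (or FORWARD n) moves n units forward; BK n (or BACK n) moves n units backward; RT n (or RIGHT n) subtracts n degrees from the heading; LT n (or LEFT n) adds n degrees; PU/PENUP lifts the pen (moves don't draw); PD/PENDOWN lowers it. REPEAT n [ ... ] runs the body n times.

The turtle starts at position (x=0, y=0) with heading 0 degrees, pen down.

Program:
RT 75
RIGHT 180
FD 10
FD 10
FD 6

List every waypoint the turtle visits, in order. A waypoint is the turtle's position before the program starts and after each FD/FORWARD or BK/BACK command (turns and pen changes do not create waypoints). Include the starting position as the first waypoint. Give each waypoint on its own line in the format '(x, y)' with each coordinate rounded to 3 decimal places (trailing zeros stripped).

Executing turtle program step by step:
Start: pos=(0,0), heading=0, pen down
RT 75: heading 0 -> 285
RT 180: heading 285 -> 105
FD 10: (0,0) -> (-2.588,9.659) [heading=105, draw]
FD 10: (-2.588,9.659) -> (-5.176,19.319) [heading=105, draw]
FD 6: (-5.176,19.319) -> (-6.729,25.114) [heading=105, draw]
Final: pos=(-6.729,25.114), heading=105, 3 segment(s) drawn
Waypoints (4 total):
(0, 0)
(-2.588, 9.659)
(-5.176, 19.319)
(-6.729, 25.114)

Answer: (0, 0)
(-2.588, 9.659)
(-5.176, 19.319)
(-6.729, 25.114)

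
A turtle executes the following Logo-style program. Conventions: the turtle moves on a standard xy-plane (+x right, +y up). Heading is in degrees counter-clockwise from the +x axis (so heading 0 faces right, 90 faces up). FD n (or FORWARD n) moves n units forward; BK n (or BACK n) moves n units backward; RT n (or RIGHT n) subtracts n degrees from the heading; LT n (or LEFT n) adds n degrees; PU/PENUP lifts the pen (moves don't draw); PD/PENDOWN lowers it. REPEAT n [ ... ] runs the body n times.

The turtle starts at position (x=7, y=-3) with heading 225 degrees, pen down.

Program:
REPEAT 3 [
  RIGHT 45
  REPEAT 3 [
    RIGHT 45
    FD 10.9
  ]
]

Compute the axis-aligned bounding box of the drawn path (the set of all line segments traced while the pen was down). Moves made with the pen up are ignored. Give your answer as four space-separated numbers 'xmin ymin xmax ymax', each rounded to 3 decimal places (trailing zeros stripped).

Answer: -0.707 -3 14.707 23.315

Derivation:
Executing turtle program step by step:
Start: pos=(7,-3), heading=225, pen down
REPEAT 3 [
  -- iteration 1/3 --
  RT 45: heading 225 -> 180
  REPEAT 3 [
    -- iteration 1/3 --
    RT 45: heading 180 -> 135
    FD 10.9: (7,-3) -> (-0.707,4.707) [heading=135, draw]
    -- iteration 2/3 --
    RT 45: heading 135 -> 90
    FD 10.9: (-0.707,4.707) -> (-0.707,15.607) [heading=90, draw]
    -- iteration 3/3 --
    RT 45: heading 90 -> 45
    FD 10.9: (-0.707,15.607) -> (7,23.315) [heading=45, draw]
  ]
  -- iteration 2/3 --
  RT 45: heading 45 -> 0
  REPEAT 3 [
    -- iteration 1/3 --
    RT 45: heading 0 -> 315
    FD 10.9: (7,23.315) -> (14.707,15.607) [heading=315, draw]
    -- iteration 2/3 --
    RT 45: heading 315 -> 270
    FD 10.9: (14.707,15.607) -> (14.707,4.707) [heading=270, draw]
    -- iteration 3/3 --
    RT 45: heading 270 -> 225
    FD 10.9: (14.707,4.707) -> (7,-3) [heading=225, draw]
  ]
  -- iteration 3/3 --
  RT 45: heading 225 -> 180
  REPEAT 3 [
    -- iteration 1/3 --
    RT 45: heading 180 -> 135
    FD 10.9: (7,-3) -> (-0.707,4.707) [heading=135, draw]
    -- iteration 2/3 --
    RT 45: heading 135 -> 90
    FD 10.9: (-0.707,4.707) -> (-0.707,15.607) [heading=90, draw]
    -- iteration 3/3 --
    RT 45: heading 90 -> 45
    FD 10.9: (-0.707,15.607) -> (7,23.315) [heading=45, draw]
  ]
]
Final: pos=(7,23.315), heading=45, 9 segment(s) drawn

Segment endpoints: x in {-0.707, -0.707, -0.707, -0.707, 7, 7, 7, 7, 14.707}, y in {-3, 4.707, 4.707, 15.607, 23.315, 23.315}
xmin=-0.707, ymin=-3, xmax=14.707, ymax=23.315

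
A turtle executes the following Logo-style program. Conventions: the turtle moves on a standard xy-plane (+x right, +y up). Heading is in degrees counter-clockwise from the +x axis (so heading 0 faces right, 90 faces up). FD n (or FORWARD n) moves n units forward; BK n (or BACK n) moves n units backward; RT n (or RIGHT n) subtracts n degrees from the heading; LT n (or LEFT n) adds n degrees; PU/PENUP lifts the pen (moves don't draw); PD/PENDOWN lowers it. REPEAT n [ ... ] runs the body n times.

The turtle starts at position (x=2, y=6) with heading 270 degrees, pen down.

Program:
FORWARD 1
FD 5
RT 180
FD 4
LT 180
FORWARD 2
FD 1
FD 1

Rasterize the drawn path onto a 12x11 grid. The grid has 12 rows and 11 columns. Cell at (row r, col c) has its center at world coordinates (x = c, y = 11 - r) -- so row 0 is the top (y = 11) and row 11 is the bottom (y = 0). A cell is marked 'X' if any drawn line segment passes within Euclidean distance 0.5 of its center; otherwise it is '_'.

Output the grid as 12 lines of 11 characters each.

Answer: ___________
___________
___________
___________
___________
__X________
__X________
__X________
__X________
__X________
__X________
__X________

Derivation:
Segment 0: (2,6) -> (2,5)
Segment 1: (2,5) -> (2,0)
Segment 2: (2,0) -> (2,4)
Segment 3: (2,4) -> (2,2)
Segment 4: (2,2) -> (2,1)
Segment 5: (2,1) -> (2,0)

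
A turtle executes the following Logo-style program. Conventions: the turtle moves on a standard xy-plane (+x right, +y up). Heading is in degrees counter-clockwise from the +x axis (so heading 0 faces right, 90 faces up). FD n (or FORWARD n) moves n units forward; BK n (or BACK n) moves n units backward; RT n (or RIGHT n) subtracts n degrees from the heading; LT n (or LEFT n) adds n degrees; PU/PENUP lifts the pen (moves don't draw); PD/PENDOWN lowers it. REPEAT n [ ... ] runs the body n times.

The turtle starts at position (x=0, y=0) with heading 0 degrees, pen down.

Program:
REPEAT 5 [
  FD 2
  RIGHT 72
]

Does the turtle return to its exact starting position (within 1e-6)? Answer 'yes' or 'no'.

Executing turtle program step by step:
Start: pos=(0,0), heading=0, pen down
REPEAT 5 [
  -- iteration 1/5 --
  FD 2: (0,0) -> (2,0) [heading=0, draw]
  RT 72: heading 0 -> 288
  -- iteration 2/5 --
  FD 2: (2,0) -> (2.618,-1.902) [heading=288, draw]
  RT 72: heading 288 -> 216
  -- iteration 3/5 --
  FD 2: (2.618,-1.902) -> (1,-3.078) [heading=216, draw]
  RT 72: heading 216 -> 144
  -- iteration 4/5 --
  FD 2: (1,-3.078) -> (-0.618,-1.902) [heading=144, draw]
  RT 72: heading 144 -> 72
  -- iteration 5/5 --
  FD 2: (-0.618,-1.902) -> (0,0) [heading=72, draw]
  RT 72: heading 72 -> 0
]
Final: pos=(0,0), heading=0, 5 segment(s) drawn

Start position: (0, 0)
Final position: (0, 0)
Distance = 0; < 1e-6 -> CLOSED

Answer: yes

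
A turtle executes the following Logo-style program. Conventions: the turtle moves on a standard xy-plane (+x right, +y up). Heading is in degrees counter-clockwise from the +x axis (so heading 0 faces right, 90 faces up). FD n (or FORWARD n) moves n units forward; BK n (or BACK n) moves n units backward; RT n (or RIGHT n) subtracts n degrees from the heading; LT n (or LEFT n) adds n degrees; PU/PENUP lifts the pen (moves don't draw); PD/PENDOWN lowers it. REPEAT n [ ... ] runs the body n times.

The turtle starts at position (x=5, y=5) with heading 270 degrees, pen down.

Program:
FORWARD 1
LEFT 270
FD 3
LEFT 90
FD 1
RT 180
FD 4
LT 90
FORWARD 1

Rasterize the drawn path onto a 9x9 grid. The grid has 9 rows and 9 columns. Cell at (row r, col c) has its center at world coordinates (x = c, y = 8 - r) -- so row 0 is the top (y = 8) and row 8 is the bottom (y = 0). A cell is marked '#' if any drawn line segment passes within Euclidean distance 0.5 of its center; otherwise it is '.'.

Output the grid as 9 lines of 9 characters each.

Answer: .........
.##......
..#......
..#..#...
..####...
..#......
.........
.........
.........

Derivation:
Segment 0: (5,5) -> (5,4)
Segment 1: (5,4) -> (2,4)
Segment 2: (2,4) -> (2,3)
Segment 3: (2,3) -> (2,7)
Segment 4: (2,7) -> (1,7)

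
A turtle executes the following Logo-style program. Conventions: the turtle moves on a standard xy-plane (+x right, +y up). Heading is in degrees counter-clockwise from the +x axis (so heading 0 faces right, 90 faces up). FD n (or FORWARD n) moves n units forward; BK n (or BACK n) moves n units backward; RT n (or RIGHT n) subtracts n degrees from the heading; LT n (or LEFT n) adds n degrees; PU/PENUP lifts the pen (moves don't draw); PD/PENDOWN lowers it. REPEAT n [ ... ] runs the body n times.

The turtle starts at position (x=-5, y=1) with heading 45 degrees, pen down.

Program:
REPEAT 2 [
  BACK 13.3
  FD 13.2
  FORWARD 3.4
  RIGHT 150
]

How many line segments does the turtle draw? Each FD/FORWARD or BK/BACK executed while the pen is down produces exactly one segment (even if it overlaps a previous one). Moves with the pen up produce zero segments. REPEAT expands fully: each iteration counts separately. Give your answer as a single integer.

Answer: 6

Derivation:
Executing turtle program step by step:
Start: pos=(-5,1), heading=45, pen down
REPEAT 2 [
  -- iteration 1/2 --
  BK 13.3: (-5,1) -> (-14.405,-8.405) [heading=45, draw]
  FD 13.2: (-14.405,-8.405) -> (-5.071,0.929) [heading=45, draw]
  FD 3.4: (-5.071,0.929) -> (-2.667,3.333) [heading=45, draw]
  RT 150: heading 45 -> 255
  -- iteration 2/2 --
  BK 13.3: (-2.667,3.333) -> (0.776,16.18) [heading=255, draw]
  FD 13.2: (0.776,16.18) -> (-2.641,3.43) [heading=255, draw]
  FD 3.4: (-2.641,3.43) -> (-3.521,0.146) [heading=255, draw]
  RT 150: heading 255 -> 105
]
Final: pos=(-3.521,0.146), heading=105, 6 segment(s) drawn
Segments drawn: 6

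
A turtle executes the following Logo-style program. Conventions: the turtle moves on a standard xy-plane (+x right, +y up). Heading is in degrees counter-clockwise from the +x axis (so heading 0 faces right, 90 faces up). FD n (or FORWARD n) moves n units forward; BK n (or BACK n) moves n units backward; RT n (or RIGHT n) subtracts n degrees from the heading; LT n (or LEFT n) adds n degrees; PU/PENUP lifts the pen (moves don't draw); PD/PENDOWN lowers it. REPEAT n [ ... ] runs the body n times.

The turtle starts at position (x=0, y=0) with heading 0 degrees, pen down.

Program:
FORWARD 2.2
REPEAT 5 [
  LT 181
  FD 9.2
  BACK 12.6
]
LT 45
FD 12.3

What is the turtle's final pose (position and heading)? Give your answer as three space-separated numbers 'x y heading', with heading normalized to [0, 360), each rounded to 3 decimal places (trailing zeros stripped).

Executing turtle program step by step:
Start: pos=(0,0), heading=0, pen down
FD 2.2: (0,0) -> (2.2,0) [heading=0, draw]
REPEAT 5 [
  -- iteration 1/5 --
  LT 181: heading 0 -> 181
  FD 9.2: (2.2,0) -> (-6.999,-0.161) [heading=181, draw]
  BK 12.6: (-6.999,-0.161) -> (5.599,0.059) [heading=181, draw]
  -- iteration 2/5 --
  LT 181: heading 181 -> 2
  FD 9.2: (5.599,0.059) -> (14.794,0.38) [heading=2, draw]
  BK 12.6: (14.794,0.38) -> (2.202,-0.059) [heading=2, draw]
  -- iteration 3/5 --
  LT 181: heading 2 -> 183
  FD 9.2: (2.202,-0.059) -> (-6.986,-0.541) [heading=183, draw]
  BK 12.6: (-6.986,-0.541) -> (5.597,0.119) [heading=183, draw]
  -- iteration 4/5 --
  LT 181: heading 183 -> 4
  FD 9.2: (5.597,0.119) -> (14.774,0.76) [heading=4, draw]
  BK 12.6: (14.774,0.76) -> (2.205,-0.119) [heading=4, draw]
  -- iteration 5/5 --
  LT 181: heading 4 -> 185
  FD 9.2: (2.205,-0.119) -> (-6.96,-0.92) [heading=185, draw]
  BK 12.6: (-6.96,-0.92) -> (5.592,0.178) [heading=185, draw]
]
LT 45: heading 185 -> 230
FD 12.3: (5.592,0.178) -> (-2.314,-9.245) [heading=230, draw]
Final: pos=(-2.314,-9.245), heading=230, 12 segment(s) drawn

Answer: -2.314 -9.245 230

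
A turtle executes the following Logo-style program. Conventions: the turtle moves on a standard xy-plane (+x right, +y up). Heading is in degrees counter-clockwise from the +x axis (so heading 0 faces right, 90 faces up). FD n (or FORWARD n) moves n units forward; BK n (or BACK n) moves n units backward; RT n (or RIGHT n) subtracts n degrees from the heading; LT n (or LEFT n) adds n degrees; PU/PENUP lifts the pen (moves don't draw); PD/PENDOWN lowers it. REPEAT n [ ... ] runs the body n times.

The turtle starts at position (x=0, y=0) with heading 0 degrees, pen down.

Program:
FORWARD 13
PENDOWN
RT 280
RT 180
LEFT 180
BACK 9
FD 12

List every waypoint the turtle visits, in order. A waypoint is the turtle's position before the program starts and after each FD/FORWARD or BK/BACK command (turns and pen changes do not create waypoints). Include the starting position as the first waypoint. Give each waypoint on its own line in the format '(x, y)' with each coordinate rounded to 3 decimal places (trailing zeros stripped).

Answer: (0, 0)
(13, 0)
(11.437, -8.863)
(13.521, 2.954)

Derivation:
Executing turtle program step by step:
Start: pos=(0,0), heading=0, pen down
FD 13: (0,0) -> (13,0) [heading=0, draw]
PD: pen down
RT 280: heading 0 -> 80
RT 180: heading 80 -> 260
LT 180: heading 260 -> 80
BK 9: (13,0) -> (11.437,-8.863) [heading=80, draw]
FD 12: (11.437,-8.863) -> (13.521,2.954) [heading=80, draw]
Final: pos=(13.521,2.954), heading=80, 3 segment(s) drawn
Waypoints (4 total):
(0, 0)
(13, 0)
(11.437, -8.863)
(13.521, 2.954)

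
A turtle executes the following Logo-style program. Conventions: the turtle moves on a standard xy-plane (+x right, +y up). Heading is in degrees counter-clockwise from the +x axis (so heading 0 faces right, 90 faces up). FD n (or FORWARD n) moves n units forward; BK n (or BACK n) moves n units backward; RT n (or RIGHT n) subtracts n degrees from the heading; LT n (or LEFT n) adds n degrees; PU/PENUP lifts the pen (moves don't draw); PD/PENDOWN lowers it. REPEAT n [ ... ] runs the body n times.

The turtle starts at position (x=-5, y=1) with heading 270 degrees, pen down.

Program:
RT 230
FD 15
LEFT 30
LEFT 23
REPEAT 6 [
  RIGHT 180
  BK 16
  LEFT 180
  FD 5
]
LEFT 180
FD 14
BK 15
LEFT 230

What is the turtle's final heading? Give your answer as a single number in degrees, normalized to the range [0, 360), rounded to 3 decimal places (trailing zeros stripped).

Executing turtle program step by step:
Start: pos=(-5,1), heading=270, pen down
RT 230: heading 270 -> 40
FD 15: (-5,1) -> (6.491,10.642) [heading=40, draw]
LT 30: heading 40 -> 70
LT 23: heading 70 -> 93
REPEAT 6 [
  -- iteration 1/6 --
  RT 180: heading 93 -> 273
  BK 16: (6.491,10.642) -> (5.653,26.62) [heading=273, draw]
  LT 180: heading 273 -> 93
  FD 5: (5.653,26.62) -> (5.392,31.613) [heading=93, draw]
  -- iteration 2/6 --
  RT 180: heading 93 -> 273
  BK 16: (5.392,31.613) -> (4.554,47.591) [heading=273, draw]
  LT 180: heading 273 -> 93
  FD 5: (4.554,47.591) -> (4.293,52.584) [heading=93, draw]
  -- iteration 3/6 --
  RT 180: heading 93 -> 273
  BK 16: (4.293,52.584) -> (3.455,68.562) [heading=273, draw]
  LT 180: heading 273 -> 93
  FD 5: (3.455,68.562) -> (3.194,73.555) [heading=93, draw]
  -- iteration 4/6 --
  RT 180: heading 93 -> 273
  BK 16: (3.194,73.555) -> (2.356,89.534) [heading=273, draw]
  LT 180: heading 273 -> 93
  FD 5: (2.356,89.534) -> (2.094,94.527) [heading=93, draw]
  -- iteration 5/6 --
  RT 180: heading 93 -> 273
  BK 16: (2.094,94.527) -> (1.257,110.505) [heading=273, draw]
  LT 180: heading 273 -> 93
  FD 5: (1.257,110.505) -> (0.995,115.498) [heading=93, draw]
  -- iteration 6/6 --
  RT 180: heading 93 -> 273
  BK 16: (0.995,115.498) -> (0.158,131.476) [heading=273, draw]
  LT 180: heading 273 -> 93
  FD 5: (0.158,131.476) -> (-0.104,136.469) [heading=93, draw]
]
LT 180: heading 93 -> 273
FD 14: (-0.104,136.469) -> (0.629,122.488) [heading=273, draw]
BK 15: (0.629,122.488) -> (-0.156,137.468) [heading=273, draw]
LT 230: heading 273 -> 143
Final: pos=(-0.156,137.468), heading=143, 15 segment(s) drawn

Answer: 143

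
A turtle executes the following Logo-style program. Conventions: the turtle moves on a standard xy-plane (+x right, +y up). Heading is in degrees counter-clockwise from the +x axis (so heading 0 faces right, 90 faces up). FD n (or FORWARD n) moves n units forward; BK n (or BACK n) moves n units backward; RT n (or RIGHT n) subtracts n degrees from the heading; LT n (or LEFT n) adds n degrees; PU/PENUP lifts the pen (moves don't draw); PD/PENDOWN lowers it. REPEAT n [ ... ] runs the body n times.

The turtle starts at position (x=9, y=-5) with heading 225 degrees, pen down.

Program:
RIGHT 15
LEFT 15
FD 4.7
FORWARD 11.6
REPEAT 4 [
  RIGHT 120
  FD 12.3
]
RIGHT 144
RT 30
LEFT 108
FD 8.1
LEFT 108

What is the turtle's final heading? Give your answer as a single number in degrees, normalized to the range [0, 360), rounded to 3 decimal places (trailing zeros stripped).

Executing turtle program step by step:
Start: pos=(9,-5), heading=225, pen down
RT 15: heading 225 -> 210
LT 15: heading 210 -> 225
FD 4.7: (9,-5) -> (5.677,-8.323) [heading=225, draw]
FD 11.6: (5.677,-8.323) -> (-2.526,-16.526) [heading=225, draw]
REPEAT 4 [
  -- iteration 1/4 --
  RT 120: heading 225 -> 105
  FD 12.3: (-2.526,-16.526) -> (-5.709,-4.645) [heading=105, draw]
  -- iteration 2/4 --
  RT 120: heading 105 -> 345
  FD 12.3: (-5.709,-4.645) -> (6.172,-7.828) [heading=345, draw]
  -- iteration 3/4 --
  RT 120: heading 345 -> 225
  FD 12.3: (6.172,-7.828) -> (-2.526,-16.526) [heading=225, draw]
  -- iteration 4/4 --
  RT 120: heading 225 -> 105
  FD 12.3: (-2.526,-16.526) -> (-5.709,-4.645) [heading=105, draw]
]
RT 144: heading 105 -> 321
RT 30: heading 321 -> 291
LT 108: heading 291 -> 39
FD 8.1: (-5.709,-4.645) -> (0.586,0.453) [heading=39, draw]
LT 108: heading 39 -> 147
Final: pos=(0.586,0.453), heading=147, 7 segment(s) drawn

Answer: 147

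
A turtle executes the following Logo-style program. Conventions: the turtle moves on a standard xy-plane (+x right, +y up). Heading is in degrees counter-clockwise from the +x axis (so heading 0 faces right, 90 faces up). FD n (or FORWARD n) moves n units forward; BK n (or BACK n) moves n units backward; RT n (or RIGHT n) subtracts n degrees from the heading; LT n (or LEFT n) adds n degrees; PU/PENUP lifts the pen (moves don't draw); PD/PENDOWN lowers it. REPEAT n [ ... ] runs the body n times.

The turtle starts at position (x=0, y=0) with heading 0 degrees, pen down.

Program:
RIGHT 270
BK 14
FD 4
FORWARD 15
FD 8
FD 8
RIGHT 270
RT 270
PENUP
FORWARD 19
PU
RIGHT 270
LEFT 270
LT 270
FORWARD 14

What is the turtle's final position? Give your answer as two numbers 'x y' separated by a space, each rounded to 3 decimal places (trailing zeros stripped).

Answer: -14 2

Derivation:
Executing turtle program step by step:
Start: pos=(0,0), heading=0, pen down
RT 270: heading 0 -> 90
BK 14: (0,0) -> (0,-14) [heading=90, draw]
FD 4: (0,-14) -> (0,-10) [heading=90, draw]
FD 15: (0,-10) -> (0,5) [heading=90, draw]
FD 8: (0,5) -> (0,13) [heading=90, draw]
FD 8: (0,13) -> (0,21) [heading=90, draw]
RT 270: heading 90 -> 180
RT 270: heading 180 -> 270
PU: pen up
FD 19: (0,21) -> (0,2) [heading=270, move]
PU: pen up
RT 270: heading 270 -> 0
LT 270: heading 0 -> 270
LT 270: heading 270 -> 180
FD 14: (0,2) -> (-14,2) [heading=180, move]
Final: pos=(-14,2), heading=180, 5 segment(s) drawn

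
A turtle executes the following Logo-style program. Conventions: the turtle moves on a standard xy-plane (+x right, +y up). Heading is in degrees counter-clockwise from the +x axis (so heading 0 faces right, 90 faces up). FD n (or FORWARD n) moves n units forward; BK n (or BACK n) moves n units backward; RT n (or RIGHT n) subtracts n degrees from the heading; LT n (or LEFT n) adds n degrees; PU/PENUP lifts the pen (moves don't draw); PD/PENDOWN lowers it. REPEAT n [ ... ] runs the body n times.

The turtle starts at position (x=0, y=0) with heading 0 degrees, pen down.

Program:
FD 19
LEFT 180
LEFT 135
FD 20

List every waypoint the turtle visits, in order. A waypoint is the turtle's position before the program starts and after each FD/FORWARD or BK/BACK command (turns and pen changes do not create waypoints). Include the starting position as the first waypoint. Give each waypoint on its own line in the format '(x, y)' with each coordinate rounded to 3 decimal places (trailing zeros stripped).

Executing turtle program step by step:
Start: pos=(0,0), heading=0, pen down
FD 19: (0,0) -> (19,0) [heading=0, draw]
LT 180: heading 0 -> 180
LT 135: heading 180 -> 315
FD 20: (19,0) -> (33.142,-14.142) [heading=315, draw]
Final: pos=(33.142,-14.142), heading=315, 2 segment(s) drawn
Waypoints (3 total):
(0, 0)
(19, 0)
(33.142, -14.142)

Answer: (0, 0)
(19, 0)
(33.142, -14.142)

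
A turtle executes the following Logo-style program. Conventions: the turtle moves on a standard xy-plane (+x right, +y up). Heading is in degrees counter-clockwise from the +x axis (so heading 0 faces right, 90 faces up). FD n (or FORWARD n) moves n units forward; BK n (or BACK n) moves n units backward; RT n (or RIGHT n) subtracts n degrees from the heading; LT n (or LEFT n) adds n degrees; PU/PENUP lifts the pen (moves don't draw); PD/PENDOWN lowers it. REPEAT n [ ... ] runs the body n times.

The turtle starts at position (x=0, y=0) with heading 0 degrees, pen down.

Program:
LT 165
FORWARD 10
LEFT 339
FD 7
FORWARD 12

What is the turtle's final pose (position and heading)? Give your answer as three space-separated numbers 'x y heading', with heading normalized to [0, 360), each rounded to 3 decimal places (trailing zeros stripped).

Answer: -25.031 13.756 144

Derivation:
Executing turtle program step by step:
Start: pos=(0,0), heading=0, pen down
LT 165: heading 0 -> 165
FD 10: (0,0) -> (-9.659,2.588) [heading=165, draw]
LT 339: heading 165 -> 144
FD 7: (-9.659,2.588) -> (-15.322,6.703) [heading=144, draw]
FD 12: (-15.322,6.703) -> (-25.031,13.756) [heading=144, draw]
Final: pos=(-25.031,13.756), heading=144, 3 segment(s) drawn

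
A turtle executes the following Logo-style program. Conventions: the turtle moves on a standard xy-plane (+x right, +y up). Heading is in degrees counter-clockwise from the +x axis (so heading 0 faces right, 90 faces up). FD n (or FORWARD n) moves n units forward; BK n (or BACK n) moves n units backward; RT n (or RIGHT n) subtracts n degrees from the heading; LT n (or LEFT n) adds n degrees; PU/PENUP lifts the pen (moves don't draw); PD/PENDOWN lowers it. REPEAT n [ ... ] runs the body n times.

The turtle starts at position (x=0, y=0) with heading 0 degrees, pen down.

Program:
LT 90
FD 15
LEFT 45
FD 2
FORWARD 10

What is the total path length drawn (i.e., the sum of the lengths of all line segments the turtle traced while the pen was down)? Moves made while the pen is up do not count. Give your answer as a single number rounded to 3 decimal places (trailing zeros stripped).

Answer: 27

Derivation:
Executing turtle program step by step:
Start: pos=(0,0), heading=0, pen down
LT 90: heading 0 -> 90
FD 15: (0,0) -> (0,15) [heading=90, draw]
LT 45: heading 90 -> 135
FD 2: (0,15) -> (-1.414,16.414) [heading=135, draw]
FD 10: (-1.414,16.414) -> (-8.485,23.485) [heading=135, draw]
Final: pos=(-8.485,23.485), heading=135, 3 segment(s) drawn

Segment lengths:
  seg 1: (0,0) -> (0,15), length = 15
  seg 2: (0,15) -> (-1.414,16.414), length = 2
  seg 3: (-1.414,16.414) -> (-8.485,23.485), length = 10
Total = 27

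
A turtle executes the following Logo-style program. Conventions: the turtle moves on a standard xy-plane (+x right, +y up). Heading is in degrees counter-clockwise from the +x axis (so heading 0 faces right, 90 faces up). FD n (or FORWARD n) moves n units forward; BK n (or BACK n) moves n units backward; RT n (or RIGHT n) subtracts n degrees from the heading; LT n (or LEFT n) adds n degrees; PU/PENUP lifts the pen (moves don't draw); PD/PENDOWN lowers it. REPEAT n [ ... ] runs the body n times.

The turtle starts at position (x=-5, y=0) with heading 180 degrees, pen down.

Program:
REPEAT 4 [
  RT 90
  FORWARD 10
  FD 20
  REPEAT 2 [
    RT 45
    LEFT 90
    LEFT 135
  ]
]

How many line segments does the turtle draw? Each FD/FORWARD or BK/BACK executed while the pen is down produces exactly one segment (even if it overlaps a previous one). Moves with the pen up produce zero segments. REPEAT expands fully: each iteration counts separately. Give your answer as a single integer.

Answer: 8

Derivation:
Executing turtle program step by step:
Start: pos=(-5,0), heading=180, pen down
REPEAT 4 [
  -- iteration 1/4 --
  RT 90: heading 180 -> 90
  FD 10: (-5,0) -> (-5,10) [heading=90, draw]
  FD 20: (-5,10) -> (-5,30) [heading=90, draw]
  REPEAT 2 [
    -- iteration 1/2 --
    RT 45: heading 90 -> 45
    LT 90: heading 45 -> 135
    LT 135: heading 135 -> 270
    -- iteration 2/2 --
    RT 45: heading 270 -> 225
    LT 90: heading 225 -> 315
    LT 135: heading 315 -> 90
  ]
  -- iteration 2/4 --
  RT 90: heading 90 -> 0
  FD 10: (-5,30) -> (5,30) [heading=0, draw]
  FD 20: (5,30) -> (25,30) [heading=0, draw]
  REPEAT 2 [
    -- iteration 1/2 --
    RT 45: heading 0 -> 315
    LT 90: heading 315 -> 45
    LT 135: heading 45 -> 180
    -- iteration 2/2 --
    RT 45: heading 180 -> 135
    LT 90: heading 135 -> 225
    LT 135: heading 225 -> 0
  ]
  -- iteration 3/4 --
  RT 90: heading 0 -> 270
  FD 10: (25,30) -> (25,20) [heading=270, draw]
  FD 20: (25,20) -> (25,0) [heading=270, draw]
  REPEAT 2 [
    -- iteration 1/2 --
    RT 45: heading 270 -> 225
    LT 90: heading 225 -> 315
    LT 135: heading 315 -> 90
    -- iteration 2/2 --
    RT 45: heading 90 -> 45
    LT 90: heading 45 -> 135
    LT 135: heading 135 -> 270
  ]
  -- iteration 4/4 --
  RT 90: heading 270 -> 180
  FD 10: (25,0) -> (15,0) [heading=180, draw]
  FD 20: (15,0) -> (-5,0) [heading=180, draw]
  REPEAT 2 [
    -- iteration 1/2 --
    RT 45: heading 180 -> 135
    LT 90: heading 135 -> 225
    LT 135: heading 225 -> 0
    -- iteration 2/2 --
    RT 45: heading 0 -> 315
    LT 90: heading 315 -> 45
    LT 135: heading 45 -> 180
  ]
]
Final: pos=(-5,0), heading=180, 8 segment(s) drawn
Segments drawn: 8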